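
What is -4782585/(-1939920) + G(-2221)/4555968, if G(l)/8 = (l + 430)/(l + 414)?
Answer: 13671284901319/5545365170384 ≈ 2.4654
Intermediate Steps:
G(l) = 8*(430 + l)/(414 + l) (G(l) = 8*((l + 430)/(l + 414)) = 8*((430 + l)/(414 + l)) = 8*(430 + l)/(414 + l))
-4782585/(-1939920) + G(-2221)/4555968 = -4782585/(-1939920) + (8*(430 - 2221)/(414 - 2221))/4555968 = -4782585*(-1/1939920) + (8*(-1791)/(-1807))*(1/4555968) = 318839/129328 + (8*(-1/1807)*(-1791))*(1/4555968) = 318839/129328 + (14328/1807)*(1/4555968) = 318839/129328 + 597/343026424 = 13671284901319/5545365170384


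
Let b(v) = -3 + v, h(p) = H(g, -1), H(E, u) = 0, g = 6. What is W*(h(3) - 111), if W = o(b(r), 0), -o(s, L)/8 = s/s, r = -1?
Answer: 888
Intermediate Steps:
h(p) = 0
o(s, L) = -8 (o(s, L) = -8*s/s = -8*1 = -8)
W = -8
W*(h(3) - 111) = -8*(0 - 111) = -8*(-111) = 888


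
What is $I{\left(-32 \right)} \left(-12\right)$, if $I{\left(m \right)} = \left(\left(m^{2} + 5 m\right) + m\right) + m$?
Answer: $-9600$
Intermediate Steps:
$I{\left(m \right)} = m^{2} + 7 m$ ($I{\left(m \right)} = \left(m^{2} + 6 m\right) + m = m^{2} + 7 m$)
$I{\left(-32 \right)} \left(-12\right) = - 32 \left(7 - 32\right) \left(-12\right) = \left(-32\right) \left(-25\right) \left(-12\right) = 800 \left(-12\right) = -9600$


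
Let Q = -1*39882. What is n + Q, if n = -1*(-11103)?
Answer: -28779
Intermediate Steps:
n = 11103
Q = -39882
n + Q = 11103 - 39882 = -28779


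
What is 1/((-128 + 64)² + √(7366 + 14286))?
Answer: 1024/4188891 - √5413/8377782 ≈ 0.00023567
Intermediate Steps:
1/((-128 + 64)² + √(7366 + 14286)) = 1/((-64)² + √21652) = 1/(4096 + 2*√5413)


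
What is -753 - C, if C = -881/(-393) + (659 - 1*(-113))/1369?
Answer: -406636286/538017 ≈ -755.81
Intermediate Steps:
C = 1509485/538017 (C = -881*(-1/393) + (659 + 113)*(1/1369) = 881/393 + 772*(1/1369) = 881/393 + 772/1369 = 1509485/538017 ≈ 2.8056)
-753 - C = -753 - 1*1509485/538017 = -753 - 1509485/538017 = -406636286/538017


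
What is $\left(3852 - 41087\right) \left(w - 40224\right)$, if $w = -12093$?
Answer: $1948023495$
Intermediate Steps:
$\left(3852 - 41087\right) \left(w - 40224\right) = \left(3852 - 41087\right) \left(-12093 - 40224\right) = \left(-37235\right) \left(-52317\right) = 1948023495$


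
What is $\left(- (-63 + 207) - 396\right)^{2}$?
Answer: $291600$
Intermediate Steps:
$\left(- (-63 + 207) - 396\right)^{2} = \left(\left(-1\right) 144 - 396\right)^{2} = \left(-144 - 396\right)^{2} = \left(-540\right)^{2} = 291600$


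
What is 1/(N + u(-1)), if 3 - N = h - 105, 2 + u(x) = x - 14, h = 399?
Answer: -1/308 ≈ -0.0032468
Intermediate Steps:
u(x) = -16 + x (u(x) = -2 + (x - 14) = -2 + (-14 + x) = -16 + x)
N = -291 (N = 3 - (399 - 105) = 3 - 1*294 = 3 - 294 = -291)
1/(N + u(-1)) = 1/(-291 + (-16 - 1)) = 1/(-291 - 17) = 1/(-308) = -1/308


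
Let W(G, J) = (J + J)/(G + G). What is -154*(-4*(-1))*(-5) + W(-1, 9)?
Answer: 3071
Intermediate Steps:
W(G, J) = J/G (W(G, J) = (2*J)/((2*G)) = (2*J)*(1/(2*G)) = J/G)
-154*(-4*(-1))*(-5) + W(-1, 9) = -154*(-4*(-1))*(-5) + 9/(-1) = -616*(-5) + 9*(-1) = -154*(-20) - 9 = 3080 - 9 = 3071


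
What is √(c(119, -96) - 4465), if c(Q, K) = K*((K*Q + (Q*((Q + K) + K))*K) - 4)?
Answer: I*√78966769 ≈ 8886.3*I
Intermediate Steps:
c(Q, K) = K*(-4 + K*Q + K*Q*(Q + 2*K)) (c(Q, K) = K*((K*Q + (Q*((K + Q) + K))*K) - 4) = K*((K*Q + (Q*(Q + 2*K))*K) - 4) = K*((K*Q + K*Q*(Q + 2*K)) - 4) = K*(-4 + K*Q + K*Q*(Q + 2*K)))
√(c(119, -96) - 4465) = √(-96*(-4 - 96*119 - 96*119² + 2*119*(-96)²) - 4465) = √(-96*(-4 - 11424 - 96*14161 + 2*119*9216) - 4465) = √(-96*(-4 - 11424 - 1359456 + 2193408) - 4465) = √(-96*822524 - 4465) = √(-78962304 - 4465) = √(-78966769) = I*√78966769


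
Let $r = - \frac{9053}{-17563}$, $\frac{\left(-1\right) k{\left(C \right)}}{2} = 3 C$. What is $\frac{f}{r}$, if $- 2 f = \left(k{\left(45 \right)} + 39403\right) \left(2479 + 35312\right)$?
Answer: $- \frac{25973485190289}{18106} \approx -1.4345 \cdot 10^{9}$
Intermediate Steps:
$k{\left(C \right)} = - 6 C$ ($k{\left(C \right)} = - 2 \cdot 3 C = - 6 C$)
$f = - \frac{1478875203}{2}$ ($f = - \frac{\left(\left(-6\right) 45 + 39403\right) \left(2479 + 35312\right)}{2} = - \frac{\left(-270 + 39403\right) 37791}{2} = - \frac{39133 \cdot 37791}{2} = \left(- \frac{1}{2}\right) 1478875203 = - \frac{1478875203}{2} \approx -7.3944 \cdot 10^{8}$)
$r = \frac{9053}{17563}$ ($r = \left(-9053\right) \left(- \frac{1}{17563}\right) = \frac{9053}{17563} \approx 0.51546$)
$\frac{f}{r} = - \frac{1478875203}{2 \cdot \frac{9053}{17563}} = \left(- \frac{1478875203}{2}\right) \frac{17563}{9053} = - \frac{25973485190289}{18106}$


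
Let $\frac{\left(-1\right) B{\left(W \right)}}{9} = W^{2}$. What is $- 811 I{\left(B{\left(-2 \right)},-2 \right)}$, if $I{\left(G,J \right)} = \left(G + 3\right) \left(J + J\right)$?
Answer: $-107052$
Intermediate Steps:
$B{\left(W \right)} = - 9 W^{2}$
$I{\left(G,J \right)} = 2 J \left(3 + G\right)$ ($I{\left(G,J \right)} = \left(3 + G\right) 2 J = 2 J \left(3 + G\right)$)
$- 811 I{\left(B{\left(-2 \right)},-2 \right)} = - 811 \cdot 2 \left(-2\right) \left(3 - 9 \left(-2\right)^{2}\right) = - 811 \cdot 2 \left(-2\right) \left(3 - 36\right) = - 811 \cdot 2 \left(-2\right) \left(-33\right) = \left(-811\right) 132 = -107052$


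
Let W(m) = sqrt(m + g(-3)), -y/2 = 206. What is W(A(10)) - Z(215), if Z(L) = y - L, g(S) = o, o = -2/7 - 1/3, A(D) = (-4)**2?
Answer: 627 + sqrt(6783)/21 ≈ 630.92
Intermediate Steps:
A(D) = 16
o = -13/21 (o = -2*1/7 - 1*1/3 = -2/7 - 1/3 = -13/21 ≈ -0.61905)
y = -412 (y = -2*206 = -412)
g(S) = -13/21
Z(L) = -412 - L
W(m) = sqrt(-13/21 + m) (W(m) = sqrt(m - 13/21) = sqrt(-13/21 + m))
W(A(10)) - Z(215) = sqrt(-273 + 441*16)/21 - (-412 - 1*215) = sqrt(-273 + 7056)/21 - (-412 - 215) = sqrt(6783)/21 - 1*(-627) = sqrt(6783)/21 + 627 = 627 + sqrt(6783)/21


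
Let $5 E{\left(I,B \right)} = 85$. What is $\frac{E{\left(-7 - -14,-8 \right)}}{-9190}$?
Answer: $- \frac{17}{9190} \approx -0.0018498$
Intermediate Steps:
$E{\left(I,B \right)} = 17$ ($E{\left(I,B \right)} = \frac{1}{5} \cdot 85 = 17$)
$\frac{E{\left(-7 - -14,-8 \right)}}{-9190} = \frac{17}{-9190} = 17 \left(- \frac{1}{9190}\right) = - \frac{17}{9190}$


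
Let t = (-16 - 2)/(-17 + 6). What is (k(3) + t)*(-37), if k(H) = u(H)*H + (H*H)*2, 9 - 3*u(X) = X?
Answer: -10434/11 ≈ -948.54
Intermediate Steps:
u(X) = 3 - X/3
t = 18/11 (t = -18/(-11) = -18*(-1/11) = 18/11 ≈ 1.6364)
k(H) = 2*H² + H*(3 - H/3) (k(H) = (3 - H/3)*H + (H*H)*2 = H*(3 - H/3) + H²*2 = H*(3 - H/3) + 2*H² = 2*H² + H*(3 - H/3))
(k(3) + t)*(-37) = ((⅓)*3*(9 + 5*3) + 18/11)*(-37) = ((⅓)*3*(9 + 15) + 18/11)*(-37) = ((⅓)*3*24 + 18/11)*(-37) = (24 + 18/11)*(-37) = (282/11)*(-37) = -10434/11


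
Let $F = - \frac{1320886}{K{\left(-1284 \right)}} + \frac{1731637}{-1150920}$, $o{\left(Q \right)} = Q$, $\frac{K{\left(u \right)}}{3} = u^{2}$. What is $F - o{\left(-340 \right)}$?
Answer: $\frac{6685193512103}{19765324620} \approx 338.23$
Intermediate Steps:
$K{\left(u \right)} = 3 u^{2}$
$F = - \frac{35016858697}{19765324620}$ ($F = - \frac{1320886}{3 \left(-1284\right)^{2}} + \frac{1731637}{-1150920} = - \frac{1320886}{3 \cdot 1648656} + 1731637 \left(- \frac{1}{1150920}\right) = - \frac{1320886}{4945968} - \frac{1731637}{1150920} = \left(-1320886\right) \frac{1}{4945968} - \frac{1731637}{1150920} = - \frac{660443}{2472984} - \frac{1731637}{1150920} = - \frac{35016858697}{19765324620} \approx -1.7716$)
$F - o{\left(-340 \right)} = - \frac{35016858697}{19765324620} - -340 = - \frac{35016858697}{19765324620} + 340 = \frac{6685193512103}{19765324620}$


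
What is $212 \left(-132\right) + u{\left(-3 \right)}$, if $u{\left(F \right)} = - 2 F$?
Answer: $-27978$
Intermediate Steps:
$212 \left(-132\right) + u{\left(-3 \right)} = 212 \left(-132\right) - -6 = -27984 + 6 = -27978$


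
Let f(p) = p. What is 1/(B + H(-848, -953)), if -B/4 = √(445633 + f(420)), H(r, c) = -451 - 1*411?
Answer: 431/3196902 - √446053/1598451 ≈ -0.00028301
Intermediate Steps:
H(r, c) = -862 (H(r, c) = -451 - 411 = -862)
B = -4*√446053 (B = -4*√(445633 + 420) = -4*√446053 ≈ -2671.5)
1/(B + H(-848, -953)) = 1/(-4*√446053 - 862) = 1/(-862 - 4*√446053)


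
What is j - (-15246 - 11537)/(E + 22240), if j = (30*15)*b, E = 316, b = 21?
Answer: 213180983/22556 ≈ 9451.2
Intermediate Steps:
j = 9450 (j = (30*15)*21 = 450*21 = 9450)
j - (-15246 - 11537)/(E + 22240) = 9450 - (-15246 - 11537)/(316 + 22240) = 9450 - (-26783)/22556 = 9450 - 1*(-26783/22556) = 9450 + 26783/22556 = 213180983/22556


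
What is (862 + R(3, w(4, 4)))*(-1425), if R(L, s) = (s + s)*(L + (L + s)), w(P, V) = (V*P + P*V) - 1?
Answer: -4497300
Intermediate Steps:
w(P, V) = -1 + 2*P*V (w(P, V) = (P*V + P*V) - 1 = 2*P*V - 1 = -1 + 2*P*V)
R(L, s) = 2*s*(s + 2*L) (R(L, s) = (2*s)*(s + 2*L) = 2*s*(s + 2*L))
(862 + R(3, w(4, 4)))*(-1425) = (862 + 2*(-1 + 2*4*4)*((-1 + 2*4*4) + 2*3))*(-1425) = (862 + 2*(-1 + 32)*((-1 + 32) + 6))*(-1425) = (862 + 2*31*(31 + 6))*(-1425) = (862 + 2*31*37)*(-1425) = (862 + 2294)*(-1425) = 3156*(-1425) = -4497300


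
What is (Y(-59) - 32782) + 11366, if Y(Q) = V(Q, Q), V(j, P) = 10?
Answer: -21406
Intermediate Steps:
Y(Q) = 10
(Y(-59) - 32782) + 11366 = (10 - 32782) + 11366 = -32772 + 11366 = -21406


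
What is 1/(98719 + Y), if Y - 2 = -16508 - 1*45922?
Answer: 1/36291 ≈ 2.7555e-5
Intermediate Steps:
Y = -62428 (Y = 2 + (-16508 - 1*45922) = 2 + (-16508 - 45922) = 2 - 62430 = -62428)
1/(98719 + Y) = 1/(98719 - 62428) = 1/36291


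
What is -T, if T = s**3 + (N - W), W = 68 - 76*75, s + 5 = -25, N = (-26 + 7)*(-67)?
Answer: 20095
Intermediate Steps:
N = 1273 (N = -19*(-67) = 1273)
s = -30 (s = -5 - 25 = -30)
W = -5632 (W = 68 - 5700 = -5632)
T = -20095 (T = (-30)**3 + (1273 - 1*(-5632)) = -27000 + (1273 + 5632) = -27000 + 6905 = -20095)
-T = -1*(-20095) = 20095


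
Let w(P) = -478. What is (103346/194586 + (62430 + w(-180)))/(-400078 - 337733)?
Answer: -6027547609/71783845623 ≈ -0.083968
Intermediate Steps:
(103346/194586 + (62430 + w(-180)))/(-400078 - 337733) = (103346/194586 + (62430 - 478))/(-400078 - 337733) = (103346*(1/194586) + 61952)/(-737811) = (51673/97293 + 61952)*(-1/737811) = (6027547609/97293)*(-1/737811) = -6027547609/71783845623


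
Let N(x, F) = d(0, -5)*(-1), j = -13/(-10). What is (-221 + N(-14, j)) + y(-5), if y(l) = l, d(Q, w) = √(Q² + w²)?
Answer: -231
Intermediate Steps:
j = 13/10 (j = -13*(-⅒) = 13/10 ≈ 1.3000)
N(x, F) = -5 (N(x, F) = √(0² + (-5)²)*(-1) = √(0 + 25)*(-1) = √25*(-1) = 5*(-1) = -5)
(-221 + N(-14, j)) + y(-5) = (-221 - 5) - 5 = -226 - 5 = -231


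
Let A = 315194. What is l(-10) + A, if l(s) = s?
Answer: 315184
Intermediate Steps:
l(-10) + A = -10 + 315194 = 315184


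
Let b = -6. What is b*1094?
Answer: -6564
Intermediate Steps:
b*1094 = -6*1094 = -6564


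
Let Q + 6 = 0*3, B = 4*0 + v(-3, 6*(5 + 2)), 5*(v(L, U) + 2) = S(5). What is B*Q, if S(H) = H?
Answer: 6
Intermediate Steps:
v(L, U) = -1 (v(L, U) = -2 + (⅕)*5 = -2 + 1 = -1)
B = -1 (B = 4*0 - 1 = 0 - 1 = -1)
Q = -6 (Q = -6 + 0*3 = -6 + 0 = -6)
B*Q = -1*(-6) = 6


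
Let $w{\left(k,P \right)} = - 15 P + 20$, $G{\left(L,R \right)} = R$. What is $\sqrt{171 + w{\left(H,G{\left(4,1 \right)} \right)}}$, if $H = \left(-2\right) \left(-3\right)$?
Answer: $4 \sqrt{11} \approx 13.266$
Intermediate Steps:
$H = 6$
$w{\left(k,P \right)} = 20 - 15 P$
$\sqrt{171 + w{\left(H,G{\left(4,1 \right)} \right)}} = \sqrt{171 + \left(20 - 15\right)} = \sqrt{171 + 5} = \sqrt{176} = 4 \sqrt{11}$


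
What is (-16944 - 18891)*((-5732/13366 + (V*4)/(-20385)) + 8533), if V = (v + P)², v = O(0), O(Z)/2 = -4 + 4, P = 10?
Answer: -2777008738379545/9082197 ≈ -3.0576e+8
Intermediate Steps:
O(Z) = 0 (O(Z) = 2*(-4 + 4) = 2*0 = 0)
v = 0
V = 100 (V = (0 + 10)² = 10² = 100)
(-16944 - 18891)*((-5732/13366 + (V*4)/(-20385)) + 8533) = (-16944 - 18891)*((-5732/13366 + (100*4)/(-20385)) + 8533) = -35835*((-5732*1/13366 + 400*(-1/20385)) + 8533) = -35835*((-2866/6683 - 80/4077) + 8533) = -35835*(-12219322/27246591 + 8533) = -35835*232482941681/27246591 = -2777008738379545/9082197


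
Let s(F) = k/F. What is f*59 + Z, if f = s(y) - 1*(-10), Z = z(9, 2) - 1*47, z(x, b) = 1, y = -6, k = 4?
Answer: 1514/3 ≈ 504.67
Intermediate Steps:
s(F) = 4/F
Z = -46 (Z = 1 - 1*47 = 1 - 47 = -46)
f = 28/3 (f = 4/(-6) - 1*(-10) = 4*(-1/6) + 10 = -2/3 + 10 = 28/3 ≈ 9.3333)
f*59 + Z = (28/3)*59 - 46 = 1652/3 - 46 = 1514/3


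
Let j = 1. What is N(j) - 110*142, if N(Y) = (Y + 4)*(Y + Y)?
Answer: -15610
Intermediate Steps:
N(Y) = 2*Y*(4 + Y) (N(Y) = (4 + Y)*(2*Y) = 2*Y*(4 + Y))
N(j) - 110*142 = 2*1*(4 + 1) - 110*142 = 2*1*5 - 15620 = 10 - 15620 = -15610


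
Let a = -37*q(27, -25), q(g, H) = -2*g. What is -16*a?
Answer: -31968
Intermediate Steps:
a = 1998 (a = -(-74)*27 = -37*(-54) = 1998)
-16*a = -16*1998 = -31968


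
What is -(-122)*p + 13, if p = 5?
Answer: 623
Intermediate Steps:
-(-122)*p + 13 = -(-122)*5 + 13 = -122*(-5) + 13 = 610 + 13 = 623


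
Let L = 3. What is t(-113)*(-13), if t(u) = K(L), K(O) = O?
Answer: -39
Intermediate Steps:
t(u) = 3
t(-113)*(-13) = 3*(-13) = -39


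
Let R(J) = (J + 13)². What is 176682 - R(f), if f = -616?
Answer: -186927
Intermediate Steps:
R(J) = (13 + J)²
176682 - R(f) = 176682 - (13 - 616)² = 176682 - 1*(-603)² = 176682 - 1*363609 = 176682 - 363609 = -186927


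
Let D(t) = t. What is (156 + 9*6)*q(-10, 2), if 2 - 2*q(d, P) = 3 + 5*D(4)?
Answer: -2205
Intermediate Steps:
q(d, P) = -21/2 (q(d, P) = 1 - (3 + 5*4)/2 = 1 - (3 + 20)/2 = 1 - 1/2*23 = 1 - 23/2 = -21/2)
(156 + 9*6)*q(-10, 2) = (156 + 9*6)*(-21/2) = (156 + 54)*(-21/2) = 210*(-21/2) = -2205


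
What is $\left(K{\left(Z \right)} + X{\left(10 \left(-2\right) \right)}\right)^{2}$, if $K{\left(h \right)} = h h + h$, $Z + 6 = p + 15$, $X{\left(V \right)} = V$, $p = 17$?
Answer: $465124$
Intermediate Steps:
$Z = 26$ ($Z = -6 + \left(17 + 15\right) = -6 + 32 = 26$)
$K{\left(h \right)} = h + h^{2}$ ($K{\left(h \right)} = h^{2} + h = h + h^{2}$)
$\left(K{\left(Z \right)} + X{\left(10 \left(-2\right) \right)}\right)^{2} = \left(26 \left(1 + 26\right) + 10 \left(-2\right)\right)^{2} = \left(26 \cdot 27 - 20\right)^{2} = \left(702 - 20\right)^{2} = 682^{2} = 465124$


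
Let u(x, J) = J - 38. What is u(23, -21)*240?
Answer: -14160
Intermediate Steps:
u(x, J) = -38 + J
u(23, -21)*240 = (-38 - 21)*240 = -59*240 = -14160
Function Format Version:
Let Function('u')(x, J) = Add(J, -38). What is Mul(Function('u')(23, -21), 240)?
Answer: -14160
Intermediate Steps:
Function('u')(x, J) = Add(-38, J)
Mul(Function('u')(23, -21), 240) = Mul(Add(-38, -21), 240) = Mul(-59, 240) = -14160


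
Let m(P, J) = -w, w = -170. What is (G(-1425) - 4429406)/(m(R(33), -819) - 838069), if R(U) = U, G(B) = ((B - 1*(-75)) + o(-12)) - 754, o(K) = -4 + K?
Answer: 4431526/837899 ≈ 5.2889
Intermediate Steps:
G(B) = -695 + B (G(B) = ((B - 1*(-75)) + (-4 - 12)) - 754 = ((B + 75) - 16) - 754 = ((75 + B) - 16) - 754 = (59 + B) - 754 = -695 + B)
m(P, J) = 170 (m(P, J) = -1*(-170) = 170)
(G(-1425) - 4429406)/(m(R(33), -819) - 838069) = ((-695 - 1425) - 4429406)/(170 - 838069) = (-2120 - 4429406)/(-837899) = -4431526*(-1/837899) = 4431526/837899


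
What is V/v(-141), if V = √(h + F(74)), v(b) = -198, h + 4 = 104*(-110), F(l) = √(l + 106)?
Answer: -I*√(11444 - 6*√5)/198 ≈ -0.53997*I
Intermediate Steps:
F(l) = √(106 + l)
h = -11444 (h = -4 + 104*(-110) = -4 - 11440 = -11444)
V = √(-11444 + 6*√5) (V = √(-11444 + √(106 + 74)) = √(-11444 + √180) = √(-11444 + 6*√5) ≈ 106.91*I)
V/v(-141) = √(-11444 + 6*√5)/(-198) = √(-11444 + 6*√5)*(-1/198) = -√(-11444 + 6*√5)/198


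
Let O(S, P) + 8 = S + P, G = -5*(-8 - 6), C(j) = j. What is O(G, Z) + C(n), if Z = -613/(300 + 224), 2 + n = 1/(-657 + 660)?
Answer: 93005/1572 ≈ 59.163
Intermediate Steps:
n = -5/3 (n = -2 + 1/(-657 + 660) = -2 + 1/3 = -2 + ⅓ = -5/3 ≈ -1.6667)
G = 70 (G = -5*(-14) = 70)
Z = -613/524 ≈ -1.1698
O(S, P) = -8 + P + S (O(S, P) = -8 + (S + P) = -8 + (P + S) = -8 + P + S)
O(G, Z) + C(n) = (-8 - 613/524 + 70) - 5/3 = 31875/524 - 5/3 = 93005/1572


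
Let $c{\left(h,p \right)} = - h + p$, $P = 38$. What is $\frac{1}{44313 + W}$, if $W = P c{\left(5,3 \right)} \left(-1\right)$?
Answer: $\frac{1}{44389} \approx 2.2528 \cdot 10^{-5}$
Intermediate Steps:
$c{\left(h,p \right)} = p - h$
$W = 76$ ($W = 38 \left(3 - 5\right) \left(-1\right) = 38 \left(-2\right) \left(-1\right) = \left(-76\right) \left(-1\right) = 76$)
$\frac{1}{44313 + W} = \frac{1}{44313 + 76} = \frac{1}{44389}$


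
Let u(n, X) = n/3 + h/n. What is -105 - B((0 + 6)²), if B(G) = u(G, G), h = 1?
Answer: -4213/36 ≈ -117.03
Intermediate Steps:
u(n, X) = 1/n + n/3 (u(n, X) = n/3 + 1/n = 1/n + n/3)
B(G) = 1/G + G/3
-105 - B((0 + 6)²) = -105 - (1/((0 + 6)²) + (0 + 6)²/3) = -105 - (1/(6²) + (⅓)*6²) = -105 - (1/36 + (⅓)*36) = -105 - (1/36 + 12) = -105 - 1*433/36 = -105 - 433/36 = -4213/36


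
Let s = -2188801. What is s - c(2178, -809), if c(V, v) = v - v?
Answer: -2188801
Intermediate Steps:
c(V, v) = 0
s - c(2178, -809) = -2188801 - 1*0 = -2188801 + 0 = -2188801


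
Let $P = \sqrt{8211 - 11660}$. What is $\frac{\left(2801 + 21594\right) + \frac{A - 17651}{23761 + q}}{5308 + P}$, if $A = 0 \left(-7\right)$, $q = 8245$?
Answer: $\frac{2072160180226}{450937542939} - \frac{780768719 i \sqrt{3449}}{901875085878} \approx 4.5952 - 0.050842 i$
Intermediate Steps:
$A = 0$
$P = i \sqrt{3449}$ ($P = \sqrt{-3449} = i \sqrt{3449} \approx 58.728 i$)
$\frac{\left(2801 + 21594\right) + \frac{A - 17651}{23761 + q}}{5308 + P} = \frac{\left(2801 + 21594\right) + \frac{0 - 17651}{23761 + 8245}}{5308 + i \sqrt{3449}} = \frac{24395 - \frac{17651}{32006}}{5308 + i \sqrt{3449}} = \frac{780768719}{32006 \left(5308 + i \sqrt{3449}\right)}$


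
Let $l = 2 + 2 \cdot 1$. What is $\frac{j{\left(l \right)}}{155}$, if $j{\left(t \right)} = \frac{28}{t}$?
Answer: $\frac{7}{155} \approx 0.045161$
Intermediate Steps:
$l = 4$ ($l = 2 + 2 = 4$)
$\frac{j{\left(l \right)}}{155} = \frac{28 \cdot \frac{1}{4}}{155} = 28 \cdot \frac{1}{4} \cdot \frac{1}{155} = 7 \cdot \frac{1}{155} = \frac{7}{155}$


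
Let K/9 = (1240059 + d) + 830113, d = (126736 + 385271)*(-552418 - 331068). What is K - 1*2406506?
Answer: -4071142922576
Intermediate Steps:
d = -452351016402 (d = 512007*(-883486) = -452351016402)
K = -4071140516070 (K = 9*((1240059 - 452351016402) + 830113) = 9*(-452349776343 + 830113) = 9*(-452348946230) = -4071140516070)
K - 1*2406506 = -4071140516070 - 1*2406506 = -4071140516070 - 2406506 = -4071142922576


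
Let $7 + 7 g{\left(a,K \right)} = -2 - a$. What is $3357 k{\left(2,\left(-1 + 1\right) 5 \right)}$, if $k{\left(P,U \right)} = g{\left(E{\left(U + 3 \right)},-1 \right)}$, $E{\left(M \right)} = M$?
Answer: $- \frac{40284}{7} \approx -5754.9$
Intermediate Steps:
$g{\left(a,K \right)} = - \frac{9}{7} - \frac{a}{7}$ ($g{\left(a,K \right)} = -1 + \frac{-2 - a}{7} = -1 - \left(\frac{2}{7} + \frac{a}{7}\right) = - \frac{9}{7} - \frac{a}{7}$)
$k{\left(P,U \right)} = - \frac{12}{7} - \frac{U}{7}$ ($k{\left(P,U \right)} = - \frac{9}{7} - \frac{U + 3}{7} = - \frac{9}{7} - \frac{3 + U}{7} = - \frac{9}{7} - \left(\frac{3}{7} + \frac{U}{7}\right) = - \frac{12}{7} - \frac{U}{7}$)
$3357 k{\left(2,\left(-1 + 1\right) 5 \right)} = 3357 \left(- \frac{12}{7} - \frac{\left(-1 + 1\right) 5}{7}\right) = 3357 \left(- \frac{12}{7} - \frac{0 \cdot 5}{7}\right) = 3357 \left(- \frac{12}{7} - 0\right) = 3357 \left(- \frac{12}{7} + 0\right) = 3357 \left(- \frac{12}{7}\right) = - \frac{40284}{7}$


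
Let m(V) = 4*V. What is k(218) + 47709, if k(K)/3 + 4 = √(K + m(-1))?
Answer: 47697 + 3*√214 ≈ 47741.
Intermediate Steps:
k(K) = -12 + 3*√(-4 + K) (k(K) = -12 + 3*√(K + 4*(-1)) = -12 + 3*√(K - 4) = -12 + 3*√(-4 + K))
k(218) + 47709 = (-12 + 3*√(-4 + 218)) + 47709 = (-12 + 3*√214) + 47709 = 47697 + 3*√214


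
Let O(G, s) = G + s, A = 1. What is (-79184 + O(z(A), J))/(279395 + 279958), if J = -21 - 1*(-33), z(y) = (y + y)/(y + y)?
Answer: -79171/559353 ≈ -0.14154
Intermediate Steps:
z(y) = 1 (z(y) = (2*y)/((2*y)) = (2*y)*(1/(2*y)) = 1)
J = 12 (J = -21 + 33 = 12)
(-79184 + O(z(A), J))/(279395 + 279958) = (-79184 + (1 + 12))/(279395 + 279958) = (-79184 + 13)/559353 = -79171*1/559353 = -79171/559353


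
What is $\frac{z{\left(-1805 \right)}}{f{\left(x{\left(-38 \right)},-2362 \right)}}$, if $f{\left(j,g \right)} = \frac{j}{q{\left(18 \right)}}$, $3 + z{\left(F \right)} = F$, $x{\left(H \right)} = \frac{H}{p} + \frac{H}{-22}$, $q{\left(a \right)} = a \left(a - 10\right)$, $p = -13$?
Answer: $- \frac{37230336}{665} \approx -55985.0$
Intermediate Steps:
$q{\left(a \right)} = a \left(-10 + a\right)$
$x{\left(H \right)} = - \frac{35 H}{286}$ ($x{\left(H \right)} = \frac{H}{-13} + \frac{H}{-22} = H \left(- \frac{1}{13}\right) + H \left(- \frac{1}{22}\right) = - \frac{H}{13} - \frac{H}{22} = - \frac{35 H}{286}$)
$z{\left(F \right)} = -3 + F$
$f{\left(j,g \right)} = \frac{j}{144}$ ($f{\left(j,g \right)} = \frac{j}{18 \left(-10 + 18\right)} = \frac{j}{18 \cdot 8} = \frac{j}{144}$)
$\frac{z{\left(-1805 \right)}}{f{\left(x{\left(-38 \right)},-2362 \right)}} = \frac{-3 - 1805}{\frac{1}{144} \left(\left(- \frac{35}{286}\right) \left(-38\right)\right)} = - \frac{1808}{\frac{1}{144} \cdot \frac{665}{143}} = - \frac{1808}{\frac{665}{20592}} = \left(-1808\right) \frac{20592}{665} = - \frac{37230336}{665}$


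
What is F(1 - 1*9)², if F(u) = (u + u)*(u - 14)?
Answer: 123904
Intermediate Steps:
F(u) = 2*u*(-14 + u) (F(u) = (2*u)*(-14 + u) = 2*u*(-14 + u))
F(1 - 1*9)² = (2*(1 - 1*9)*(-14 + (1 - 1*9)))² = (2*(1 - 9)*(-14 + (1 - 9)))² = (2*(-8)*(-14 - 8))² = (2*(-8)*(-22))² = 352² = 123904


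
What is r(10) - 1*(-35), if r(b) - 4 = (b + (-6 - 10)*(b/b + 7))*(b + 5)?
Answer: -1731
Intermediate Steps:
r(b) = 4 + (-128 + b)*(5 + b) (r(b) = 4 + (b + (-6 - 10)*(b/b + 7))*(b + 5) = 4 + (b - 16*(1 + 7))*(5 + b) = 4 + (b - 16*8)*(5 + b) = 4 + (b - 128)*(5 + b) = 4 + (-128 + b)*(5 + b))
r(10) - 1*(-35) = (-636 + 10**2 - 123*10) - 1*(-35) = (-636 + 100 - 1230) + 35 = -1766 + 35 = -1731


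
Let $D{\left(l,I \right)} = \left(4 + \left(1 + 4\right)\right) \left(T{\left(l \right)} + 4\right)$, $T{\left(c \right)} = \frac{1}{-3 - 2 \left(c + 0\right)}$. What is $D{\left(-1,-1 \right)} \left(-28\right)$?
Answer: $-756$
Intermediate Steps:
$T{\left(c \right)} = \frac{1}{-3 - 2 c}$
$D{\left(l,I \right)} = 36 - \frac{9}{3 + 2 l}$ ($D{\left(l,I \right)} = \left(4 + \left(1 + 4\right)\right) \left(- \frac{1}{3 + 2 l} + 4\right) = \left(4 + 5\right) \left(4 - \frac{1}{3 + 2 l}\right) = 9 \left(4 - \frac{1}{3 + 2 l}\right) = 36 - \frac{9}{3 + 2 l}$)
$D{\left(-1,-1 \right)} \left(-28\right) = \frac{9 \left(11 + 8 \left(-1\right)\right)}{3 + 2 \left(-1\right)} \left(-28\right) = \frac{9 \left(11 - 8\right)}{3 - 2} \left(-28\right) = 9 \cdot 1^{-1} \cdot 3 \left(-28\right) = 9 \cdot 1 \cdot 3 \left(-28\right) = 27 \left(-28\right) = -756$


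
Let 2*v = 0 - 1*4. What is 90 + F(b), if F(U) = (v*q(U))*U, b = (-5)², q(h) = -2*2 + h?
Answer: -960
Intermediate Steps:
q(h) = -4 + h
b = 25
v = -2 (v = (0 - 1*4)/2 = (0 - 4)/2 = (½)*(-4) = -2)
F(U) = U*(8 - 2*U) (F(U) = (-2*(-4 + U))*U = (8 - 2*U)*U = U*(8 - 2*U))
90 + F(b) = 90 + 2*25*(4 - 1*25) = 90 + 2*25*(4 - 25) = 90 + 2*25*(-21) = 90 - 1050 = -960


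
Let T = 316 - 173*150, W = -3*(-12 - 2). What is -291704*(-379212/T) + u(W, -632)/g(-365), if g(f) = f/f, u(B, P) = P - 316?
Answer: -7902997020/1831 ≈ -4.3162e+6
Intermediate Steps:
W = 42 (W = -3*(-14) = 42)
u(B, P) = -316 + P
g(f) = 1
T = -25634 (T = 316 - 25950 = -25634)
-291704*(-379212/T) + u(W, -632)/g(-365) = -291704/((-25634/(-379212))) + (-316 - 632)/1 = -291704/((-25634*(-1/379212))) - 948*1 = -291704/12817/189606 - 948 = -291704*189606/12817 - 948 = -7901261232/1831 - 948 = -7902997020/1831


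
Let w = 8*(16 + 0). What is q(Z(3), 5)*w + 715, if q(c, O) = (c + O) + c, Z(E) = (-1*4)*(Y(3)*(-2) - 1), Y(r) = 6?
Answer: 14667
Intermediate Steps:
w = 128 (w = 8*16 = 128)
Z(E) = 52 (Z(E) = (-1*4)*(6*(-2) - 1) = -4*(-12 - 1) = -4*(-13) = 52)
q(c, O) = O + 2*c (q(c, O) = (O + c) + c = O + 2*c)
q(Z(3), 5)*w + 715 = (5 + 2*52)*128 + 715 = (5 + 104)*128 + 715 = 109*128 + 715 = 13952 + 715 = 14667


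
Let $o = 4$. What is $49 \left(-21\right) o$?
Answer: $-4116$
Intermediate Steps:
$49 \left(-21\right) o = 49 \left(-21\right) 4 = \left(-1029\right) 4 = -4116$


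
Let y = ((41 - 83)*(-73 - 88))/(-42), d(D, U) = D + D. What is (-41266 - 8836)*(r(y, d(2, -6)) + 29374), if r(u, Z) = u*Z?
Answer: -1439430460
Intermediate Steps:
d(D, U) = 2*D
y = -161 (y = -42*(-161)*(-1/42) = 6762*(-1/42) = -161)
r(u, Z) = Z*u
(-41266 - 8836)*(r(y, d(2, -6)) + 29374) = (-41266 - 8836)*((2*2)*(-161) + 29374) = -50102*(4*(-161) + 29374) = -50102*(-644 + 29374) = -50102*28730 = -1439430460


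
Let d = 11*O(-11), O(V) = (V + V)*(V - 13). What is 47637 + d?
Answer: 53445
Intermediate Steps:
O(V) = 2*V*(-13 + V) (O(V) = (2*V)*(-13 + V) = 2*V*(-13 + V))
d = 5808 (d = 11*(2*(-11)*(-13 - 11)) = 11*(2*(-11)*(-24)) = 11*528 = 5808)
47637 + d = 47637 + 5808 = 53445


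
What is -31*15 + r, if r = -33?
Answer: -498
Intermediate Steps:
-31*15 + r = -31*15 - 33 = -465 - 33 = -498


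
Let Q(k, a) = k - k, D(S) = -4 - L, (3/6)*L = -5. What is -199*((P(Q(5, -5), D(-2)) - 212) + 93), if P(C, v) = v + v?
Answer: 21293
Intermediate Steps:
L = -10 (L = 2*(-5) = -10)
D(S) = 6 (D(S) = -4 - 1*(-10) = -4 + 10 = 6)
Q(k, a) = 0
P(C, v) = 2*v
-199*((P(Q(5, -5), D(-2)) - 212) + 93) = -199*((2*6 - 212) + 93) = -199*((12 - 212) + 93) = -199*(-200 + 93) = -199*(-107) = 21293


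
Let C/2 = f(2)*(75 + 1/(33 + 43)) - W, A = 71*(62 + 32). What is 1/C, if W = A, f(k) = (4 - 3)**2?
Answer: -38/501523 ≈ -7.5769e-5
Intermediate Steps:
f(k) = 1 (f(k) = 1**2 = 1)
A = 6674 (A = 71*94 = 6674)
W = 6674
C = -501523/38 (C = 2*(1*(75 + 1/(33 + 43)) - 1*6674) = 2*(1*(75 + 1/76) - 6674) = 2*(1*(5701/76) - 6674) = 2*(5701/76 - 6674) = 2*(-501523/76) = -501523/38 ≈ -13198.)
1/C = 1/(-501523/38) = -38/501523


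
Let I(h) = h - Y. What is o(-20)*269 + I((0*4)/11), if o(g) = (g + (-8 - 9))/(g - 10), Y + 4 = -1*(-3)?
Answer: 9983/30 ≈ 332.77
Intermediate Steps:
Y = -1 (Y = -4 - 1*(-3) = -4 + 3 = -1)
I(h) = 1 + h (I(h) = h - 1*(-1) = h + 1 = 1 + h)
o(g) = (-17 + g)/(-10 + g) (o(g) = (g - 17)/(-10 + g) = (-17 + g)/(-10 + g))
o(-20)*269 + I((0*4)/11) = ((-17 - 20)/(-10 - 20))*269 + (1 + (0*4)/11) = (-37/(-30))*269 + (1 + 0*(1/11)) = -1/30*(-37)*269 + (1 + 0) = (37/30)*269 + 1 = 9953/30 + 1 = 9983/30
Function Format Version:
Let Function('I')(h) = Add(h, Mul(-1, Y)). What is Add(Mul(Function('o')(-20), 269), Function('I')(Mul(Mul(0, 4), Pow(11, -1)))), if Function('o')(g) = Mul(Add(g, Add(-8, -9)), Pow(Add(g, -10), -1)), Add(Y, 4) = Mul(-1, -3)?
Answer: Rational(9983, 30) ≈ 332.77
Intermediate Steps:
Y = -1 (Y = Add(-4, Mul(-1, -3)) = Add(-4, 3) = -1)
Function('I')(h) = Add(1, h) (Function('I')(h) = Add(h, Mul(-1, -1)) = Add(h, 1) = Add(1, h))
Function('o')(g) = Mul(Pow(Add(-10, g), -1), Add(-17, g)) (Function('o')(g) = Mul(Add(g, -17), Pow(Add(-10, g), -1)) = Mul(Add(-17, g), Pow(Add(-10, g), -1)) = Mul(Pow(Add(-10, g), -1), Add(-17, g)))
Add(Mul(Function('o')(-20), 269), Function('I')(Mul(Mul(0, 4), Pow(11, -1)))) = Add(Mul(Mul(Pow(Add(-10, -20), -1), Add(-17, -20)), 269), Add(1, Mul(Mul(0, 4), Pow(11, -1)))) = Add(Mul(Mul(Pow(-30, -1), -37), 269), Add(1, Mul(0, Rational(1, 11)))) = Add(Mul(Mul(Rational(-1, 30), -37), 269), Add(1, 0)) = Add(Mul(Rational(37, 30), 269), 1) = Add(Rational(9953, 30), 1) = Rational(9983, 30)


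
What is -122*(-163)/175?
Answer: 19886/175 ≈ 113.63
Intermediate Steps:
-122*(-163)/175 = 19886*(1/175) = 19886/175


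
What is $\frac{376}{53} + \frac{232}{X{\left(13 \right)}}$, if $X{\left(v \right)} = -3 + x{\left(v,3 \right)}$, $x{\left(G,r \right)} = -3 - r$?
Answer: $- \frac{8912}{477} \approx -18.683$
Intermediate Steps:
$X{\left(v \right)} = -9$ ($X{\left(v \right)} = -3 - 6 = -9$)
$\frac{376}{53} + \frac{232}{X{\left(13 \right)}} = \frac{376}{53} + \frac{232}{-9} = 376 \cdot \frac{1}{53} + 232 \left(- \frac{1}{9}\right) = \frac{376}{53} - \frac{232}{9} = - \frac{8912}{477}$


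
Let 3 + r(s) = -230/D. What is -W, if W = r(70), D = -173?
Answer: 289/173 ≈ 1.6705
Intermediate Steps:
r(s) = -289/173 (r(s) = -3 - 230/(-173) = -3 - 230*(-1/173) = -3 + 230/173 = -289/173)
W = -289/173 ≈ -1.6705
-W = -1*(-289/173) = 289/173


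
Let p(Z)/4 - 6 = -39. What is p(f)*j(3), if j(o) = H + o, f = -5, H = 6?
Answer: -1188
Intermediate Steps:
j(o) = 6 + o
p(Z) = -132 (p(Z) = 24 + 4*(-39) = 24 - 156 = -132)
p(f)*j(3) = -132*(6 + 3) = -132*9 = -1188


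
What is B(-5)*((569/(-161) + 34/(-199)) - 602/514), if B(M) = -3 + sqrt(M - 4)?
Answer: 120452772/8234023 - 120452772*I/8234023 ≈ 14.629 - 14.629*I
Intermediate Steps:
B(M) = -3 + sqrt(-4 + M)
B(-5)*((569/(-161) + 34/(-199)) - 602/514) = (-3 + sqrt(-4 - 5))*((569/(-161) + 34/(-199)) - 602/514) = (-3 + sqrt(-9))*((569*(-1/161) + 34*(-1/199)) - 602*1/514) = (-3 + 3*I)*((-569/161 - 34/199) - 301/257) = (-3 + 3*I)*(-118705/32039 - 301/257) = (-3 + 3*I)*(-40150924/8234023) = 120452772/8234023 - 120452772*I/8234023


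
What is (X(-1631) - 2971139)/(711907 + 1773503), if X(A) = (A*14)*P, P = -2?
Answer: -975157/828470 ≈ -1.1771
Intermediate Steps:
X(A) = -28*A (X(A) = (A*14)*(-2) = (14*A)*(-2) = -28*A)
(X(-1631) - 2971139)/(711907 + 1773503) = (-28*(-1631) - 2971139)/(711907 + 1773503) = (45668 - 2971139)/2485410 = -2925471*1/2485410 = -975157/828470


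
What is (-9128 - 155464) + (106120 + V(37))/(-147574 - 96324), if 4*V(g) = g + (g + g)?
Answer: -160575063055/975592 ≈ -1.6459e+5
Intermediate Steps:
V(g) = 3*g/4 (V(g) = (g + (g + g))/4 = (g + 2*g)/4 = (3*g)/4 = 3*g/4)
(-9128 - 155464) + (106120 + V(37))/(-147574 - 96324) = (-9128 - 155464) + (106120 + (¾)*37)/(-147574 - 96324) = -164592 + (106120 + 111/4)/(-243898) = -164592 + (424591/4)*(-1/243898) = -164592 - 424591/975592 = -160575063055/975592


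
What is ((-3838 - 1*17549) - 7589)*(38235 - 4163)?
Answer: -987270272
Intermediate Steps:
((-3838 - 1*17549) - 7589)*(38235 - 4163) = ((-3838 - 17549) - 7589)*34072 = (-21387 - 7589)*34072 = -28976*34072 = -987270272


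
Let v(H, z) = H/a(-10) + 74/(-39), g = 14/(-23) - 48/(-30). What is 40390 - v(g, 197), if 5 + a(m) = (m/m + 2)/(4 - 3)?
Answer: 181159883/4485 ≈ 40392.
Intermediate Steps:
g = 114/115 (g = 14*(-1/23) - 48*(-1/30) = -14/23 + 8/5 = 114/115 ≈ 0.99130)
a(m) = -2 (a(m) = -5 + (m/m + 2)/(4 - 3) = -5 + (1 + 2)/1 = -5 + 3*1 = -5 + 3 = -2)
v(H, z) = -74/39 - H/2 (v(H, z) = H/(-2) + 74/(-39) = H*(-½) + 74*(-1/39) = -H/2 - 74/39 = -74/39 - H/2)
40390 - v(g, 197) = 40390 - (-74/39 - ½*114/115) = 40390 - (-74/39 - 57/115) = 40390 - 1*(-10733/4485) = 40390 + 10733/4485 = 181159883/4485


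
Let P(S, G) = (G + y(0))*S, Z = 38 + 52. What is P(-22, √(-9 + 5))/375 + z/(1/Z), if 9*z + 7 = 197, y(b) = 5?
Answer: 142478/75 - 44*I/375 ≈ 1899.7 - 0.11733*I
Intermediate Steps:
z = 190/9 (z = -7/9 + (⅑)*197 = -7/9 + 197/9 = 190/9 ≈ 21.111)
Z = 90
P(S, G) = S*(5 + G) (P(S, G) = (G + 5)*S = (5 + G)*S = S*(5 + G))
P(-22, √(-9 + 5))/375 + z/(1/Z) = -22*(5 + √(-9 + 5))/375 + 190/(9*(1/90)) = -22*(5 + √(-4))*(1/375) + 190/(9*(1/90)) = -22*(5 + 2*I)*(1/375) + (190/9)*90 = (-110 - 44*I)*(1/375) + 1900 = (-22/75 - 44*I/375) + 1900 = 142478/75 - 44*I/375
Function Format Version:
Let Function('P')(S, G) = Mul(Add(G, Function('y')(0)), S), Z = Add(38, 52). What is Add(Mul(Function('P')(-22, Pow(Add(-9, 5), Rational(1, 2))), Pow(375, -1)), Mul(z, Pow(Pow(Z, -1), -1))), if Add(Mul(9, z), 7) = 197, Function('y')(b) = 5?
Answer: Add(Rational(142478, 75), Mul(Rational(-44, 375), I)) ≈ Add(1899.7, Mul(-0.11733, I))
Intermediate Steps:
z = Rational(190, 9) (z = Add(Rational(-7, 9), Mul(Rational(1, 9), 197)) = Add(Rational(-7, 9), Rational(197, 9)) = Rational(190, 9) ≈ 21.111)
Z = 90
Function('P')(S, G) = Mul(S, Add(5, G)) (Function('P')(S, G) = Mul(Add(G, 5), S) = Mul(Add(5, G), S) = Mul(S, Add(5, G)))
Add(Mul(Function('P')(-22, Pow(Add(-9, 5), Rational(1, 2))), Pow(375, -1)), Mul(z, Pow(Pow(Z, -1), -1))) = Add(Mul(Mul(-22, Add(5, Pow(Add(-9, 5), Rational(1, 2)))), Pow(375, -1)), Mul(Rational(190, 9), Pow(Pow(90, -1), -1))) = Add(Mul(Mul(-22, Add(5, Pow(-4, Rational(1, 2)))), Rational(1, 375)), Mul(Rational(190, 9), Pow(Rational(1, 90), -1))) = Add(Mul(Mul(-22, Add(5, Mul(2, I))), Rational(1, 375)), Mul(Rational(190, 9), 90)) = Add(Mul(Add(-110, Mul(-44, I)), Rational(1, 375)), 1900) = Add(Add(Rational(-22, 75), Mul(Rational(-44, 375), I)), 1900) = Add(Rational(142478, 75), Mul(Rational(-44, 375), I))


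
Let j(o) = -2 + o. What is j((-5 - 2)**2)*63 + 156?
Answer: 3117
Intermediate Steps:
j((-5 - 2)**2)*63 + 156 = (-2 + (-5 - 2)**2)*63 + 156 = (-2 + (-7)**2)*63 + 156 = (-2 + 49)*63 + 156 = 47*63 + 156 = 2961 + 156 = 3117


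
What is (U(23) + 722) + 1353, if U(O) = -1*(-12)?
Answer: 2087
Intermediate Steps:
U(O) = 12
(U(23) + 722) + 1353 = (12 + 722) + 1353 = 734 + 1353 = 2087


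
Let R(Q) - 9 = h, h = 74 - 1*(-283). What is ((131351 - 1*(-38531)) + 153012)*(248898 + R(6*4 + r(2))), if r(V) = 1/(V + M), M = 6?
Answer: 80485850016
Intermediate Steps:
r(V) = 1/(6 + V) (r(V) = 1/(V + 6) = 1/(6 + V))
h = 357 (h = 74 + 283 = 357)
R(Q) = 366 (R(Q) = 9 + 357 = 366)
((131351 - 1*(-38531)) + 153012)*(248898 + R(6*4 + r(2))) = ((131351 - 1*(-38531)) + 153012)*(248898 + 366) = ((131351 + 38531) + 153012)*249264 = (169882 + 153012)*249264 = 322894*249264 = 80485850016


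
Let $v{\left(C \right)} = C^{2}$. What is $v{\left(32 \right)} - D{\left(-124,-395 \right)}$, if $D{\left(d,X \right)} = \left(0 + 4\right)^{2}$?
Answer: $1008$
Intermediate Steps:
$D{\left(d,X \right)} = 16$ ($D{\left(d,X \right)} = 4^{2} = 16$)
$v{\left(32 \right)} - D{\left(-124,-395 \right)} = 32^{2} - 16 = 1024 - 16 = 1008$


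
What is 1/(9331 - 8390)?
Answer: 1/941 ≈ 0.0010627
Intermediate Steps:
1/(9331 - 8390) = 1/941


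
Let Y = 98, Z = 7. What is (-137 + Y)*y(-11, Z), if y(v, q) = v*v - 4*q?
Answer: -3627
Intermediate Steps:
y(v, q) = v² - 4*q
(-137 + Y)*y(-11, Z) = (-137 + 98)*((-11)² - 4*7) = -39*(121 - 28) = -39*93 = -3627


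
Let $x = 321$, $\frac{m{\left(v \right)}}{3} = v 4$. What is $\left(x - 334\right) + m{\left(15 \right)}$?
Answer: $167$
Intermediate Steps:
$m{\left(v \right)} = 12 v$ ($m{\left(v \right)} = 3 v 4 = 3 \cdot 4 v = 12 v$)
$\left(x - 334\right) + m{\left(15 \right)} = \left(321 - 334\right) + 12 \cdot 15 = -13 + 180 = 167$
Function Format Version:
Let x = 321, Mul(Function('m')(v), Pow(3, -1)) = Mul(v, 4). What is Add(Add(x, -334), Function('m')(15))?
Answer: 167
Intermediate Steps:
Function('m')(v) = Mul(12, v) (Function('m')(v) = Mul(3, Mul(v, 4)) = Mul(3, Mul(4, v)) = Mul(12, v))
Add(Add(x, -334), Function('m')(15)) = Add(Add(321, -334), Mul(12, 15)) = Add(-13, 180) = 167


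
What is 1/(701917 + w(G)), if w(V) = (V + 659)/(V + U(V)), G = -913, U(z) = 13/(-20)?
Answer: 18273/12826134421 ≈ 1.4247e-6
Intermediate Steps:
U(z) = -13/20 (U(z) = 13*(-1/20) = -13/20)
w(V) = (659 + V)/(-13/20 + V) (w(V) = (V + 659)/(V - 13/20) = (659 + V)/(-13/20 + V))
1/(701917 + w(G)) = 1/(701917 + 20*(659 - 913)/(-13 + 20*(-913))) = 1/(701917 + 20*(-254)/(-13 - 18260)) = 1/(701917 + 20*(-254)/(-18273)) = 1/(701917 + 20*(-1/18273)*(-254)) = 1/(701917 + 5080/18273) = 1/(12826134421/18273) = 18273/12826134421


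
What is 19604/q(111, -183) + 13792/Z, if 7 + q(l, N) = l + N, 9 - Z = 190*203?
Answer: -757039412/3046319 ≈ -248.51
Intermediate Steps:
Z = -38561 (Z = 9 - 190*203 = 9 - 1*38570 = 9 - 38570 = -38561)
q(l, N) = -7 + N + l (q(l, N) = -7 + (l + N) = -7 + (N + l) = -7 + N + l)
19604/q(111, -183) + 13792/Z = 19604/(-7 - 183 + 111) + 13792/(-38561) = 19604/(-79) + 13792*(-1/38561) = 19604*(-1/79) - 13792/38561 = -19604/79 - 13792/38561 = -757039412/3046319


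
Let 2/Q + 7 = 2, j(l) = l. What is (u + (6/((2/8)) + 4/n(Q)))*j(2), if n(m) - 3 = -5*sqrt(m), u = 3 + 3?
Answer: 1164/19 + 8*I*sqrt(10)/19 ≈ 61.263 + 1.3315*I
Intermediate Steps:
Q = -2/5 (Q = 2/(-7 + 2) = 2/(-5) = 2*(-1/5) = -2/5 ≈ -0.40000)
u = 6
n(m) = 3 - 5*sqrt(m)
(u + (6/((2/8)) + 4/n(Q)))*j(2) = (6 + (6/((2/8)) + 4/(3 - I*sqrt(10))))*2 = (6 + (6/((2*(1/8))) + 4/(3 - I*sqrt(10))))*2 = (6 + (6/(1/4) + 4/(3 - I*sqrt(10))))*2 = (6 + (6*4 + 4/(3 - I*sqrt(10))))*2 = (6 + (24 + 4/(3 - I*sqrt(10))))*2 = (30 + 4/(3 - I*sqrt(10)))*2 = 60 + 8/(3 - I*sqrt(10))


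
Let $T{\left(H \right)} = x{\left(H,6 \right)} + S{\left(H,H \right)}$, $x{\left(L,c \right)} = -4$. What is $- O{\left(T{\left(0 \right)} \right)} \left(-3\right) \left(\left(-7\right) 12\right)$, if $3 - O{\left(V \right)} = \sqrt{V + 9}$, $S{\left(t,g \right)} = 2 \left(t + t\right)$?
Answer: $-756 + 252 \sqrt{5} \approx -192.51$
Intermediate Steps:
$S{\left(t,g \right)} = 4 t$ ($S{\left(t,g \right)} = 2 \cdot 2 t = 4 t$)
$T{\left(H \right)} = -4 + 4 H$
$O{\left(V \right)} = 3 - \sqrt{9 + V}$ ($O{\left(V \right)} = 3 - \sqrt{V + 9} = 3 - \sqrt{9 + V}$)
$- O{\left(T{\left(0 \right)} \right)} \left(-3\right) \left(\left(-7\right) 12\right) = - (3 - \sqrt{9 + \left(-4 + 4 \cdot 0\right)}) \left(-3\right) \left(\left(-7\right) 12\right) = - (3 - \sqrt{9 + \left(-4 + 0\right)}) \left(-3\right) \left(-84\right) = - (3 - \sqrt{9 - 4}) \left(-3\right) \left(-84\right) = - (3 - \sqrt{5}) \left(-3\right) \left(-84\right) = \left(-3 + \sqrt{5}\right) \left(-3\right) \left(-84\right) = \left(9 - 3 \sqrt{5}\right) \left(-84\right) = -756 + 252 \sqrt{5}$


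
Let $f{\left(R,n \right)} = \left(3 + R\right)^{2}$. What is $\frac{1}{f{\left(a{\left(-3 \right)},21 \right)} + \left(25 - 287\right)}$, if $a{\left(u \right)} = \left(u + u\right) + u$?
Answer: $- \frac{1}{226} \approx -0.0044248$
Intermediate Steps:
$a{\left(u \right)} = 3 u$ ($a{\left(u \right)} = 2 u + u = 3 u$)
$\frac{1}{f{\left(a{\left(-3 \right)},21 \right)} + \left(25 - 287\right)} = \frac{1}{\left(3 + 3 \left(-3\right)\right)^{2} + \left(25 - 287\right)} = \frac{1}{\left(3 - 9\right)^{2} - 262} = \frac{1}{\left(-6\right)^{2} - 262} = \frac{1}{36 - 262} = \frac{1}{-226} = - \frac{1}{226}$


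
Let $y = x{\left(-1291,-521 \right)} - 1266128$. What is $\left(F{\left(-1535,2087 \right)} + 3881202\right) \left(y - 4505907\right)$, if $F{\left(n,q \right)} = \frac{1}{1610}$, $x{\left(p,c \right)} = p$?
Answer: $- \frac{18037992759257523}{805} \approx -2.2407 \cdot 10^{13}$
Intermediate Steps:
$F{\left(n,q \right)} = \frac{1}{1610}$
$y = -1267419$ ($y = -1291 - 1266128 = -1267419$)
$\left(F{\left(-1535,2087 \right)} + 3881202\right) \left(y - 4505907\right) = \left(\frac{1}{1610} + 3881202\right) \left(-1267419 - 4505907\right) = \frac{6248735221}{1610} \left(-5773326\right) = - \frac{18037992759257523}{805}$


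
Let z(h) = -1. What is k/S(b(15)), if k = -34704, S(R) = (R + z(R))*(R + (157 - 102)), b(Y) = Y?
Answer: -8676/245 ≈ -35.412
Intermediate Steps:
S(R) = (-1 + R)*(55 + R) (S(R) = (R - 1)*(R + (157 - 102)) = (-1 + R)*(R + 55) = (-1 + R)*(55 + R))
k/S(b(15)) = -34704/(-55 + 15² + 54*15) = -34704/(-55 + 225 + 810) = -34704/980 = -34704*1/980 = -8676/245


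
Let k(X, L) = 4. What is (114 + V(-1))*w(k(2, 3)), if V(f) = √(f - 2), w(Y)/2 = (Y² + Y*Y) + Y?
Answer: 8208 + 72*I*√3 ≈ 8208.0 + 124.71*I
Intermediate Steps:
w(Y) = 2*Y + 4*Y² (w(Y) = 2*((Y² + Y*Y) + Y) = 2*((Y² + Y²) + Y) = 2*(2*Y² + Y) = 2*(Y + 2*Y²) = 2*Y + 4*Y²)
V(f) = √(-2 + f)
(114 + V(-1))*w(k(2, 3)) = (114 + √(-2 - 1))*(2*4*(1 + 2*4)) = (114 + √(-3))*(2*4*(1 + 8)) = (114 + I*√3)*(2*4*9) = (114 + I*√3)*72 = 8208 + 72*I*√3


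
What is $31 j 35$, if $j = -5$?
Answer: $-5425$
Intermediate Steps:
$31 j 35 = 31 \left(-5\right) 35 = \left(-155\right) 35 = -5425$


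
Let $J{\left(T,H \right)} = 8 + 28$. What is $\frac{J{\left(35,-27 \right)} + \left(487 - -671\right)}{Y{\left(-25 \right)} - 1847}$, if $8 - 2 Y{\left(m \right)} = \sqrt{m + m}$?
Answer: $- \frac{1467028}{2264441} + \frac{1990 i \sqrt{2}}{2264441} \approx -0.64785 + 0.0012428 i$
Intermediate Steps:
$J{\left(T,H \right)} = 36$
$Y{\left(m \right)} = 4 - \frac{\sqrt{2} \sqrt{m}}{2}$ ($Y{\left(m \right)} = 4 - \frac{\sqrt{m + m}}{2} = 4 - \frac{\sqrt{2 m}}{2} = 4 - \frac{\sqrt{2} \sqrt{m}}{2}$)
$\frac{J{\left(35,-27 \right)} + \left(487 - -671\right)}{Y{\left(-25 \right)} - 1847} = \frac{36 + \left(487 - -671\right)}{\left(4 - \frac{\sqrt{2} \sqrt{-25}}{2}\right) - 1847} = \frac{36 + \left(487 + 671\right)}{\left(4 - \frac{\sqrt{2} \cdot 5 i}{2}\right) - 1847} = \frac{36 + 1158}{\left(4 - \frac{5 i \sqrt{2}}{2}\right) - 1847} = \frac{1194}{-1843 - \frac{5 i \sqrt{2}}{2}}$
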